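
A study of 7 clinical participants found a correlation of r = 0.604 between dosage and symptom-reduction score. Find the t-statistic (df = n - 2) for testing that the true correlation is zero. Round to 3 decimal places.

1.695

t = r·√(n−2) / √(1−r²) with r = 0.604, n = 7
  = 0.604·√5 / √(1 − 0.364816)
  = 0.604·2.236068 / 0.796984
  = 1.350585 / 0.796984 = 1.695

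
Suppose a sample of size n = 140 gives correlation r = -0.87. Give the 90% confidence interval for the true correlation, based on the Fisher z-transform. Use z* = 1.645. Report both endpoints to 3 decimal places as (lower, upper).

Fisher z: z_r = atanh(r) = ½·ln((1+(-0.87))/(1−(-0.87))) = -1.333080
SE(z) = 1/√(n−3) = 1/√137 = 0.085436
90% ⇒ z* = 1.645; margin = 1.645·0.085436 = 0.140542
CI on z-scale: (-1.473622, -1.192538)
Back-transform: tanh(-1.473622) = -0.900266, tanh(-1.192538) = -0.831364

(-0.900, -0.831)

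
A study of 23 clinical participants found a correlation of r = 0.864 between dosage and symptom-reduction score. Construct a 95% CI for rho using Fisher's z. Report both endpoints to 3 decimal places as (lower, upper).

z_r = atanh(0.864) = 1.308913;  SE = 1/√(n−3) = 1/√20 = 0.223607
z-limits: 1.308913 ± 1.960·0.223607 = 1.308913 ± 0.438270 = [0.870643, 1.747183]
ρ-limits: (tanh 0.870643, tanh 1.747183) = (0.702, 0.941)

(0.702, 0.941)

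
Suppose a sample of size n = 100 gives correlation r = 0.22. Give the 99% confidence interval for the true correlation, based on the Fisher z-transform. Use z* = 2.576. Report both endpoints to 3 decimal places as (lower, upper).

Fisher z: z_r = atanh(r) = ½·ln((1+0.22)/(1−0.22)) = 0.223656
SE(z) = 1/√(n−3) = 1/√97 = 0.101535
99% ⇒ z* = 2.576; margin = 2.576·0.101535 = 0.261554
CI on z-scale: (-0.037898, 0.485210)
Back-transform: tanh(-0.037898) = -0.037880, tanh(0.485210) = 0.450406

(-0.038, 0.450)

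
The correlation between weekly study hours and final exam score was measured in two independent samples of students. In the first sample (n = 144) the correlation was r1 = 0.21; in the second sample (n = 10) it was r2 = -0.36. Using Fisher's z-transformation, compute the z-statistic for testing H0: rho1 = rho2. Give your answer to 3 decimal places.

z1 = atanh(0.21) = 0.213171,  z2 = atanh(-0.36) = -0.376886
SE = √(1/(n1−3) + 1/(n2−3)) = √(1/141 + 1/7) = √(0.0070922 + 0.1428571) = √0.1499493 = 0.387233
z = (z1 − z2)/SE = (0.213171 − (-0.376886)) / 0.387233 = 0.590057 / 0.387233 = 1.524

1.524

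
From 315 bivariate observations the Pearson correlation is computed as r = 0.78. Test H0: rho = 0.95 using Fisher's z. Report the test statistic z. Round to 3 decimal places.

-13.891

z_r = atanh(0.78) = 1.045371,  z_0 = atanh(0.95) = 1.831781
SE = 1/√(n−3) = 1/√312 = 0.056614
z = (z_r − z_0)/SE = (1.045371 − 1.831781) / 0.056614 = -0.786410 / 0.056614 = -13.891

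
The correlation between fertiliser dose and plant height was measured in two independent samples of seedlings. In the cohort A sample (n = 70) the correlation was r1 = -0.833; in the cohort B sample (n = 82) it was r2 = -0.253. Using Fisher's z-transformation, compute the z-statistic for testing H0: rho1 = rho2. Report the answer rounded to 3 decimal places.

z1 = atanh(-0.833) = -1.197858,  z2 = atanh(-0.253) = -0.258615
SE = √(1/(n1−3) + 1/(n2−3)) = √(1/67 + 1/79) = √(0.0149254 + 0.0126582) = √0.0275836 = 0.166083
z = (z1 − z2)/SE = (-1.197858 − (-0.258615)) / 0.166083 = -0.939243 / 0.166083 = -5.655

-5.655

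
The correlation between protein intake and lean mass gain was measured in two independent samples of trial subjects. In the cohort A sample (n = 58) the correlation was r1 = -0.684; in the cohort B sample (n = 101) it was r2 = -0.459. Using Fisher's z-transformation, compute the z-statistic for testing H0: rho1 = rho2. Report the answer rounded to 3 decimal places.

-2.021

z1 = atanh(-0.684) = -0.836592,  z2 = atanh(-0.459) = -0.496044
SE = √(1/(n1−3) + 1/(n2−3)) = √(1/55 + 1/98) = √(0.0181818 + 0.0102041) = √0.0283859 = 0.168481
z = (z1 − z2)/SE = (-0.836592 − (-0.496044)) / 0.168481 = -0.340548 / 0.168481 = -2.021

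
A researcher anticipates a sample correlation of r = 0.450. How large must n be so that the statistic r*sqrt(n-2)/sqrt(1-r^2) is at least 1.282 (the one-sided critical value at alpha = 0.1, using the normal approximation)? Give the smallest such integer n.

9

r√(n−2)/√(1−r²) ≥ 1.282  ⇔  n−2 ≥ (1.282)²·(1−r²)/r²
(1−r²)/r² = (1−0.202500)/0.202500 = 3.9383
n ≥ 2 + 1.643524·3.9383 = 2 + 6.4727 = 8.4727
⌈8.4727⌉ = 9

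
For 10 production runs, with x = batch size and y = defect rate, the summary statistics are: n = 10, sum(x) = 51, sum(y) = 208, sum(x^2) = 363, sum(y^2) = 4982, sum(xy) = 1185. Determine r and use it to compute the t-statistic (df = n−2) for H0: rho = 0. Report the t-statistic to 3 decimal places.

1.540

S_xy = nΣxy − ΣxΣy = 10·1185 − 51·208 = 11850 − 10608 = 1242
S_xx = nΣx² − (Σx)² = 10·363 − 51² = 3630 − 2601 = 1029
S_yy = nΣy² − (Σy)² = 10·4982 − 208² = 49820 − 43264 = 6556
r = S_xy / √(S_xx·S_yy) = 1242 / √(1029·6556) = 1242 / √6746124 = 1242 / 2597.3302 = 0.4782
t = r·√(n−2)/√(1−r²) = 0.4782·√8 / √(1−0.228675) = 1.352554 / 0.878251 = 1.540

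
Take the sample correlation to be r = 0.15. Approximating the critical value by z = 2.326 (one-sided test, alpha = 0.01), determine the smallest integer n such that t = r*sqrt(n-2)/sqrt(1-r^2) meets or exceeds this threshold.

238

Need r·√(n−2)/√(1−r²) ≥ 2.326
√(n−2) ≥ 2.326·√(1−0.0225) / 0.15 = 2.326·0.988686 / 0.15 = 15.3312
n−2 ≥ 235.0457  ⇒  n ≥ 237.0457
Smallest integer n = 238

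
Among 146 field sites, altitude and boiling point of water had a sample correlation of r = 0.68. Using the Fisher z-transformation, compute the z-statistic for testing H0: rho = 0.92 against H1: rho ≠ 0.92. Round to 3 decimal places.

-9.087

z_r = atanh(0.68) = 0.829114,  z_0 = atanh(0.92) = 1.589027
SE = 1/√(n−3) = 1/√143 = 0.083624
z = (z_r − z_0)/SE = (0.829114 − 1.589027) / 0.083624 = -0.759913 / 0.083624 = -9.087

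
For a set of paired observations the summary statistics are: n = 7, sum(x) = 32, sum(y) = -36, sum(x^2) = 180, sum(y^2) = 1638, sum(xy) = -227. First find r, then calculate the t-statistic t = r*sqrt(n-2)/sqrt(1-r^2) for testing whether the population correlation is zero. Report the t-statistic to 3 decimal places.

Numerator: nΣxy − (Σx)(Σy) = 7·(-227) − (32)(-36) = -437
Denominator: √[(nΣx²−(Σx)²)(nΣy²−(Σy)²)]
  nΣx²−(Σx)² = 7·180 − 1024 = 236;  nΣy²−(Σy)² = 7·1638 − 1296 = 10170
  √(236·10170) = √2400120 = 1549.2321
r = -437 / 1549.2321 = -0.2821
t = r·√(n−2)/√(1−r²) = -0.2821·√5 / √(1−0.079580) = -0.630795 / 0.959385 = -0.657

-0.657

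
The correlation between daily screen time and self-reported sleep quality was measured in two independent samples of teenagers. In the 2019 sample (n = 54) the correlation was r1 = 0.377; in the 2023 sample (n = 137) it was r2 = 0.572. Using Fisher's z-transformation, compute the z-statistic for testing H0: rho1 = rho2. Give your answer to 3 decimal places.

-1.543

z1 = atanh(0.377) = 0.396558,  z2 = atanh(0.572) = 0.650490
SE = √(1/(n1−3) + 1/(n2−3)) = √(1/51 + 1/134) = √(0.0196078 + 0.0074627) = √0.0270705 = 0.164531
z = (z1 − z2)/SE = (0.396558 − 0.650490) / 0.164531 = -0.253932 / 0.164531 = -1.543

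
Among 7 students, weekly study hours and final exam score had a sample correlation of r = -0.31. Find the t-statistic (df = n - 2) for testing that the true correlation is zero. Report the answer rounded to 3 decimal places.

-0.729

t = r·√(n−2) / √(1−r²) with r = -0.31, n = 7
  = -0.31·√5 / √(1 − 0.0961)
  = -0.31·2.236068 / 0.950737
  = -0.693181 / 0.950737 = -0.729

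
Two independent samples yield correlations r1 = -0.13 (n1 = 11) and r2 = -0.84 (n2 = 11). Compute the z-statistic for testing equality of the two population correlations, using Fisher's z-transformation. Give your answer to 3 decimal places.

2.181

z1 = atanh(-0.13) = -0.130740,  z2 = atanh(-0.84) = -1.221174
SE = √(1/(n1−3) + 1/(n2−3)) = √(1/8 + 1/8) = √(0.1250000 + 0.1250000) = √0.2500000 = 0.500000
z = (z1 − z2)/SE = (-0.130740 − (-1.221174)) / 0.500000 = 1.090434 / 0.500000 = 2.181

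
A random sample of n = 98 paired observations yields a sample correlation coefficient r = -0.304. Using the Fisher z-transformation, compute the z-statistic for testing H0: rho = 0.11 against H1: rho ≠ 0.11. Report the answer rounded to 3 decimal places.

z_r = atanh(-0.304) = -0.313921,  z_0 = atanh(0.11) = 0.110447
SE = 1/√(n−3) = 1/√95 = 0.102598
z = (z_r − z_0)/SE = (-0.313921 − 0.110447) / 0.102598 = -0.424368 / 0.102598 = -4.136

-4.136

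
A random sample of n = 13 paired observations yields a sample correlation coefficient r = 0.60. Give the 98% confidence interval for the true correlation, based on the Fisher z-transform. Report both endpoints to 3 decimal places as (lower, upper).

(-0.042, 0.891)

Fisher z: z_r = atanh(r) = ½·ln((1+0.60)/(1−0.60)) = 0.693147
SE(z) = 1/√(n−3) = 1/√10 = 0.316228
98% ⇒ z* = 2.326; margin = 2.326·0.316228 = 0.735546
CI on z-scale: (-0.042399, 1.428693)
Back-transform: tanh(-0.042399) = -0.042374, tanh(1.428693) = 0.891398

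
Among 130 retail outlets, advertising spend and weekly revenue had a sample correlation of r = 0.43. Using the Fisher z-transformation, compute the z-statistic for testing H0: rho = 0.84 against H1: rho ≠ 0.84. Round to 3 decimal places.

Fisher z: atanh(0.43) = 0.459897, atanh(0.84) = 1.221174
z = (z_r − z_0)·√(n−3) = (0.459897 − 1.221174)·√127 = -0.761277 · 11.269428 = -8.579

-8.579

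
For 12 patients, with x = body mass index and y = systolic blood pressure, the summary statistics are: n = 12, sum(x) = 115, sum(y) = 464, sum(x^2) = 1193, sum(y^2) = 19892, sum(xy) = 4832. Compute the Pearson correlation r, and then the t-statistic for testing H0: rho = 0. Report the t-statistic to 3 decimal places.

Numerator: nΣxy − (Σx)(Σy) = 12·4832 − (115)(464) = 4624
Denominator: √[(nΣx²−(Σx)²)(nΣy²−(Σy)²)]
  nΣx²−(Σx)² = 12·1193 − 13225 = 1091;  nΣy²−(Σy)² = 12·19892 − 215296 = 23408
  √(1091·23408) = √25538128 = 5053.5263
r = 4624 / 5053.5263 = 0.9150
t = r·√(n−2)/√(1−r²) = 0.9150·√10 / √(1−0.837225) = 2.893484 / 0.403454 = 7.172

7.172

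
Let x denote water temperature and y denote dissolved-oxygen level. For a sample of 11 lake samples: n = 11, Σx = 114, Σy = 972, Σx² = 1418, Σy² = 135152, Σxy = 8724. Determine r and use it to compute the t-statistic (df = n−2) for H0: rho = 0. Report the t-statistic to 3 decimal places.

Numerator: nΣxy − (Σx)(Σy) = 11·8724 − (114)(972) = -14844
Denominator: √[(nΣx²−(Σx)²)(nΣy²−(Σy)²)]
  nΣx²−(Σx)² = 11·1418 − 12996 = 2602;  nΣy²−(Σy)² = 11·135152 − 944784 = 541888
  √(2602·541888) = √1409992576 = 37549.8679
r = -14844 / 37549.8679 = -0.3953
t = r·√(n−2)/√(1−r²) = -0.3953·√9 / √(1−0.156262) = -1.185900 / 0.918552 = -1.291

-1.291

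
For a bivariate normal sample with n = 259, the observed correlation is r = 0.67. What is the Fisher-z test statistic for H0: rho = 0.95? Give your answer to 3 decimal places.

-16.337

Fisher z: atanh(0.67) = 0.810743, atanh(0.95) = 1.831781
z = (z_r − z_0)·√(n−3) = (0.810743 − 1.831781)·√256 = -1.021038 · 16.000000 = -16.337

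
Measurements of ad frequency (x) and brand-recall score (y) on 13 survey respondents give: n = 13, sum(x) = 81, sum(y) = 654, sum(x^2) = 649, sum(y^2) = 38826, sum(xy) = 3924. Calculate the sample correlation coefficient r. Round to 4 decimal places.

Numerator: nΣxy − (Σx)(Σy) = 13·3924 − (81)(654) = -1962
Denominator: √[(nΣx²−(Σx)²)(nΣy²−(Σy)²)]
  nΣx²−(Σx)² = 13·649 − 6561 = 1876;  nΣy²−(Σy)² = 13·38826 − 427716 = 77022
  √(1876·77022) = √144493272 = 12020.5354
r = -1962 / 12020.5354 = -0.1632

-0.1632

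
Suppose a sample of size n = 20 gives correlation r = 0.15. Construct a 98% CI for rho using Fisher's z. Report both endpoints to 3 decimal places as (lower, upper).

(-0.391, 0.614)

Fisher z: z_r = atanh(r) = ½·ln((1+0.15)/(1−0.15)) = 0.151140
SE(z) = 1/√(n−3) = 1/√17 = 0.242536
98% ⇒ z* = 2.326; margin = 2.326·0.242536 = 0.564139
CI on z-scale: (-0.412999, 0.715279)
Back-transform: tanh(-0.412999) = -0.391016, tanh(0.715279) = 0.613976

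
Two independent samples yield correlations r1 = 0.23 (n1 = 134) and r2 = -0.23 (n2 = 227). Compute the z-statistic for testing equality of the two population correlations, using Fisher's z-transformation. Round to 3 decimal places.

z1 = atanh(0.23) = 0.234189,  z2 = atanh(-0.23) = -0.234189
SE = √(1/(n1−3) + 1/(n2−3)) = √(1/131 + 1/224) = √(0.0076336 + 0.0044643) = √0.0120979 = 0.109990
z = (z1 − z2)/SE = (0.234189 − (-0.234189)) / 0.109990 = 0.468378 / 0.109990 = 4.258

4.258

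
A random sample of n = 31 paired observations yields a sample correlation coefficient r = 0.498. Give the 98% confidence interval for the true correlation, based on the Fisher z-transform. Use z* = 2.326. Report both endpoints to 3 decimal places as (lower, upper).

(0.107, 0.756)

z_r = atanh(0.498) = 0.546643;  SE = 1/√(n−3) = 1/√28 = 0.188982
z-limits: 0.546643 ± 2.326·0.188982 = 0.546643 ± 0.439572 = [0.107071, 0.986215]
ρ-limits: (tanh 0.107071, tanh 0.986215) = (0.107, 0.756)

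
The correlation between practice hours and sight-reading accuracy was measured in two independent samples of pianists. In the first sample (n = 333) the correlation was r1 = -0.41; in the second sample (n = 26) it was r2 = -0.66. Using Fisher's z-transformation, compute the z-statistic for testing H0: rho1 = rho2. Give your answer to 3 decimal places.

1.656

Fisher z-transforms: z1 = atanh(-0.41) = -0.435611, z2 = atanh(-0.66) = -0.792814; difference d = 0.357203
Var(d) = 1/330 + 1/23 = 0.0030303 + 0.0434783 = 0.0465086
z = d/√Var(d) = 0.357203 / √0.0465086 = 0.357203 / 0.215659 = 1.656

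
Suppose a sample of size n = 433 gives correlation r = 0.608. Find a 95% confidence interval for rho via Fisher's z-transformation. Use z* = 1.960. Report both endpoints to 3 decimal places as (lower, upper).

Fisher z: z_r = atanh(r) = ½·ln((1+0.608)/(1−0.608)) = 0.705742
SE(z) = 1/√(n−3) = 1/√430 = 0.048224
95% ⇒ z* = 1.960; margin = 1.960·0.048224 = 0.094519
CI on z-scale: (0.611223, 0.800261)
Back-transform: tanh(0.611223) = 0.544987, tanh(0.800261) = 0.664183

(0.545, 0.664)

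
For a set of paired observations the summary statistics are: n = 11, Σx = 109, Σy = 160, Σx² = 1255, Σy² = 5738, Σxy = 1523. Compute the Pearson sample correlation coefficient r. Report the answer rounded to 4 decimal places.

S_xy = nΣxy − ΣxΣy = 11·1523 − 109·160 = 16753 − 17440 = -687
S_xx = nΣx² − (Σx)² = 11·1255 − 109² = 13805 − 11881 = 1924
S_yy = nΣy² − (Σy)² = 11·5738 − 160² = 63118 − 25600 = 37518
r = S_xy / √(S_xx·S_yy) = -687 / √(1924·37518) = -687 / √72184632 = -687 / 8496.1540 = -0.0809

-0.0809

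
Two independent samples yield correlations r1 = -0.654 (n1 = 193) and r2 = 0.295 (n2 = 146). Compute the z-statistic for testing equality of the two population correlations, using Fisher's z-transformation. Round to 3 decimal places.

z1 = atanh(-0.654) = -0.782257,  z2 = atanh(0.295) = 0.304034
SE = √(1/(n1−3) + 1/(n2−3)) = √(1/190 + 1/143) = √(0.0052632 + 0.0069930) = √0.0122562 = 0.110708
z = (z1 − z2)/SE = (-0.782257 − 0.304034) / 0.110708 = -1.086291 / 0.110708 = -9.812

-9.812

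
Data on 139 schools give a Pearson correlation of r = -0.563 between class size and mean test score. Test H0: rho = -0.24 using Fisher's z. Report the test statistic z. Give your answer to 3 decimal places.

Fisher z: atanh(-0.563) = -0.637215, atanh(-0.24) = -0.244774
z = (z_r − z_0)·√(n−3) = (-0.637215 − (-0.244774))·√136 = -0.392441 · 11.661904 = -4.577

-4.577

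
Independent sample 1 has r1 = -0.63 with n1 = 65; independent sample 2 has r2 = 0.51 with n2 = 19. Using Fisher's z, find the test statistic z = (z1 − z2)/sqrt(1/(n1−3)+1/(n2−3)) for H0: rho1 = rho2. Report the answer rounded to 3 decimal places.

z1 = atanh(-0.63) = -0.741416,  z2 = atanh(0.51) = 0.562730
SE = √(1/(n1−3) + 1/(n2−3)) = √(1/62 + 1/16) = √(0.0161290 + 0.0625000) = √0.0786290 = 0.280409
z = (z1 − z2)/SE = (-0.741416 − 0.562730) / 0.280409 = -1.304146 / 0.280409 = -4.651

-4.651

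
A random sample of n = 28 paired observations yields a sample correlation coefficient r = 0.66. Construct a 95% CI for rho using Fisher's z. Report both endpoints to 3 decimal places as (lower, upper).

Fisher z: z_r = atanh(r) = ½·ln((1+0.66)/(1−0.66)) = 0.792814
SE(z) = 1/√(n−3) = 1/√25 = 0.200000
95% ⇒ z* = 1.960; margin = 1.960·0.200000 = 0.392000
CI on z-scale: (0.400814, 1.184814)
Back-transform: tanh(0.400814) = 0.380645, tanh(1.184814) = 0.828964

(0.381, 0.829)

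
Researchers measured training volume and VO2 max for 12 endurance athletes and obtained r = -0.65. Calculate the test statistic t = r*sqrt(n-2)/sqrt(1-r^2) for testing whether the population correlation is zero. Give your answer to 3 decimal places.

-2.705

1 − r² = 1 − 0.4225 = 0.5775;  √(1−r²) = 0.759934
√(n−2) = √10 = 3.162278
t = r·√(n−2)/√(1−r²) = -0.65 · 3.162278 / 0.759934 = -2.705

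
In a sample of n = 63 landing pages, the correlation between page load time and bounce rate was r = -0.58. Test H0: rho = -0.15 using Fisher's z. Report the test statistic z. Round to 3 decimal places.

-3.961

Fisher z: atanh(-0.58) = -0.662463, atanh(-0.15) = -0.151140
z = (z_r − z_0)·√(n−3) = (-0.662463 − (-0.151140))·√60 = -0.511323 · 7.745967 = -3.961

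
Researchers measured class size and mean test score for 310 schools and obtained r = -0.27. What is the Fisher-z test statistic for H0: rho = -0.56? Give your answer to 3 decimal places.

6.237

Fisher z: atanh(-0.27) = -0.276864, atanh(-0.56) = -0.632833
z = (z_r − z_0)·√(n−3) = (-0.276864 − (-0.632833))·√307 = 0.355969 · 17.521415 = 6.237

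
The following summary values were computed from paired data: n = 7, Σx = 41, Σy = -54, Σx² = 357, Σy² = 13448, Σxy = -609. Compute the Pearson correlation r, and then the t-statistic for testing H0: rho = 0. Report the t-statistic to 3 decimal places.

-0.546

Numerator: nΣxy − (Σx)(Σy) = 7·(-609) − (41)(-54) = -2049
Denominator: √[(nΣx²−(Σx)²)(nΣy²−(Σy)²)]
  nΣx²−(Σx)² = 7·357 − 1681 = 818;  nΣy²−(Σy)² = 7·13448 − 2916 = 91220
  √(818·91220) = √74617960 = 8638.1688
r = -2049 / 8638.1688 = -0.2372
t = r·√(n−2)/√(1−r²) = -0.2372·√5 / √(1−0.056264) = -0.530395 / 0.971461 = -0.546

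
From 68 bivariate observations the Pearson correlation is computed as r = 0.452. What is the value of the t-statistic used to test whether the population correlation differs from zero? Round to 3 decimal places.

4.117

t = r·√(n−2) / √(1−r²) with r = 0.452, n = 68
  = 0.452·√66 / √(1 − 0.204304)
  = 0.452·8.124038 / 0.892018
  = 3.672065 / 0.892018 = 4.117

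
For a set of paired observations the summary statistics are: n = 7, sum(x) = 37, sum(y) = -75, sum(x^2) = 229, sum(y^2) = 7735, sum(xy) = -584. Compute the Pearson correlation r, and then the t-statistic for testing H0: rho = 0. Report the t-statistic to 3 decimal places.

Numerator: nΣxy − (Σx)(Σy) = 7·(-584) − (37)(-75) = -1313
Denominator: √[(nΣx²−(Σx)²)(nΣy²−(Σy)²)]
  nΣx²−(Σx)² = 7·229 − 1369 = 234;  nΣy²−(Σy)² = 7·7735 − 5625 = 48520
  √(234·48520) = √11353680 = 3369.5222
r = -1313 / 3369.5222 = -0.3897
t = r·√(n−2)/√(1−r²) = -0.3897·√5 / √(1−0.151866) = -0.871396 / 0.920942 = -0.946

-0.946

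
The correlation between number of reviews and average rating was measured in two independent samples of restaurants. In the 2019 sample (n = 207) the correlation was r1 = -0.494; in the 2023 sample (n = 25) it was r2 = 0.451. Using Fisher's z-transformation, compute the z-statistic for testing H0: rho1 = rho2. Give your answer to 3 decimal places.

-4.578

Fisher z-transforms: z1 = atanh(-0.494) = -0.541338, z2 = atanh(0.451) = 0.485955; difference d = -1.027293
Var(d) = 1/204 + 1/22 = 0.0049020 + 0.0454545 = 0.0503565
z = d/√Var(d) = -1.027293 / √0.0503565 = -1.027293 / 0.224403 = -4.578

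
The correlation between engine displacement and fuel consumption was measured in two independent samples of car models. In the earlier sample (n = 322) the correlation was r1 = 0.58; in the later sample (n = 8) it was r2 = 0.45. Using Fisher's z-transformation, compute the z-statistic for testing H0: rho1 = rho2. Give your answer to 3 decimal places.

0.394

Fisher z-transforms: z1 = atanh(0.58) = 0.662463, z2 = atanh(0.45) = 0.484700; difference d = 0.177763
Var(d) = 1/319 + 1/5 = 0.0031348 + 0.2000000 = 0.2031348
z = d/√Var(d) = 0.177763 / √0.2031348 = 0.177763 / 0.450705 = 0.394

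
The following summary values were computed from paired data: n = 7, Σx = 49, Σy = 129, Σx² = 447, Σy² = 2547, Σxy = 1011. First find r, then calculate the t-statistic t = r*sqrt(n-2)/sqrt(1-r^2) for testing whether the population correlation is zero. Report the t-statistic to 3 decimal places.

3.121

S_xy = nΣxy − ΣxΣy = 7·1011 − 49·129 = 7077 − 6321 = 756
S_xx = nΣx² − (Σx)² = 7·447 − 49² = 3129 − 2401 = 728
S_yy = nΣy² − (Σy)² = 7·2547 − 129² = 17829 − 16641 = 1188
r = S_xy / √(S_xx·S_yy) = 756 / √(728·1188) = 756 / √864864 = 756 / 929.9806 = 0.8129
t = r·√(n−2)/√(1−r²) = 0.8129·√5 / √(1−0.660806) = 1.817700 / 0.582404 = 3.121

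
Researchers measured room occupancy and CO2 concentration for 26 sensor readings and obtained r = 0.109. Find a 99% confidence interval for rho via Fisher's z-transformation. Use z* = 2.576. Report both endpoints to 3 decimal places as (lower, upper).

z_r = atanh(0.109) = 0.109435;  SE = 1/√(n−3) = 1/√23 = 0.208514
z-limits: 0.109435 ± 2.576·0.208514 = 0.109435 ± 0.537132 = [-0.427697, 0.646567]
ρ-limits: (tanh -0.427697, tanh 0.646567) = (-0.403, 0.569)

(-0.403, 0.569)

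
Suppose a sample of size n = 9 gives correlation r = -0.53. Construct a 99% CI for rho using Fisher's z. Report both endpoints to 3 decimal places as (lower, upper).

Fisher z: z_r = atanh(r) = ½·ln((1+(-0.53))/(1−(-0.53))) = -0.590145
SE(z) = 1/√(n−3) = 1/√6 = 0.408248
99% ⇒ z* = 2.576; margin = 2.576·0.408248 = 1.051647
CI on z-scale: (-1.641792, 0.461502)
Back-transform: tanh(-1.641792) = -0.927723, tanh(0.461502) = 0.431308

(-0.928, 0.431)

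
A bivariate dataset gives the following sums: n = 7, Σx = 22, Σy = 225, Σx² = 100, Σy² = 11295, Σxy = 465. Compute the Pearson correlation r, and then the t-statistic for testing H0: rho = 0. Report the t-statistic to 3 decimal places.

Numerator: nΣxy − (Σx)(Σy) = 7·465 − (22)(225) = -1695
Denominator: √[(nΣx²−(Σx)²)(nΣy²−(Σy)²)]
  nΣx²−(Σx)² = 7·100 − 484 = 216;  nΣy²−(Σy)² = 7·11295 − 50625 = 28440
  √(216·28440) = √6143040 = 2478.5157
r = -1695 / 2478.5157 = -0.6839
t = r·√(n−2)/√(1−r²) = -0.6839·√5 / √(1−0.467719) = -1.529247 / 0.729576 = -2.096

-2.096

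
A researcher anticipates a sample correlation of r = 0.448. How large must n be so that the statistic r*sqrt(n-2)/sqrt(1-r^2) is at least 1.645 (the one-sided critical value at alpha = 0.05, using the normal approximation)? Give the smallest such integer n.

r√(n−2)/√(1−r²) ≥ 1.645  ⇔  n−2 ≥ (1.645)²·(1−r²)/r²
(1−r²)/r² = (1−0.200704)/0.200704 = 3.9825
n ≥ 2 + 2.706025·3.9825 = 2 + 10.7767 = 12.7767
⌈12.7767⌉ = 13

13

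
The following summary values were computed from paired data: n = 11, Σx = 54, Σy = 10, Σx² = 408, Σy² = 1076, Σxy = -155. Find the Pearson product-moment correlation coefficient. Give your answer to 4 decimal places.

-0.5227

Numerator: nΣxy − (Σx)(Σy) = 11·(-155) − (54)(10) = -2245
Denominator: √[(nΣx²−(Σx)²)(nΣy²−(Σy)²)]
  nΣx²−(Σx)² = 11·408 − 2916 = 1572;  nΣy²−(Σy)² = 11·1076 − 100 = 11736
  √(1572·11736) = √18448992 = 4295.2290
r = -2245 / 4295.2290 = -0.5227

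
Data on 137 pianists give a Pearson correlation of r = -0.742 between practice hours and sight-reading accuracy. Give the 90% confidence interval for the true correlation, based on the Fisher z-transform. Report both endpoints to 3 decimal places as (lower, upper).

(-0.799, -0.671)

z_r = atanh(-0.742) = -0.954915;  SE = 1/√(n−3) = 1/√134 = 0.086387
z-limits: -0.954915 ± 1.645·0.086387 = -0.954915 ± 0.142107 = [-1.097022, -0.812808]
ρ-limits: (tanh -1.097022, tanh -0.812808) = (-0.799, -0.671)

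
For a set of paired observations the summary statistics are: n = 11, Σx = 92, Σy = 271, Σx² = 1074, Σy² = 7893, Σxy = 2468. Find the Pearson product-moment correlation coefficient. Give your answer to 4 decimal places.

0.3310

S_xy = nΣxy − ΣxΣy = 11·2468 − 92·271 = 27148 − 24932 = 2216
S_xx = nΣx² − (Σx)² = 11·1074 − 92² = 11814 − 8464 = 3350
S_yy = nΣy² − (Σy)² = 11·7893 − 271² = 86823 − 73441 = 13382
r = S_xy / √(S_xx·S_yy) = 2216 / √(3350·13382) = 2216 / √44829700 = 2216 / 6695.4985 = 0.3310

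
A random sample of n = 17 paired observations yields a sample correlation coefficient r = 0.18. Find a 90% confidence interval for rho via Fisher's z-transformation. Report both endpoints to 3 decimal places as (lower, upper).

z_r = atanh(0.18) = 0.181983;  SE = 1/√(n−3) = 1/√14 = 0.267261
z-limits: 0.181983 ± 1.645·0.267261 = 0.181983 ± 0.439644 = [-0.257661, 0.621627]
ρ-limits: (tanh -0.257661, tanh 0.621627) = (-0.252, 0.552)

(-0.252, 0.552)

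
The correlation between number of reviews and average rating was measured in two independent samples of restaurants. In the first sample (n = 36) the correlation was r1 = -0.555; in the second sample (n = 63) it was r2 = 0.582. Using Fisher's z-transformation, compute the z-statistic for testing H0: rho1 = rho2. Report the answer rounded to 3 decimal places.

Fisher z-transforms: z1 = atanh(-0.555) = -0.625578, z2 = atanh(0.582) = 0.665482; difference d = -1.291060
Var(d) = 1/33 + 1/60 = 0.0303030 + 0.0166667 = 0.0469697
z = d/√Var(d) = -1.291060 / √0.0469697 = -1.291060 / 0.216725 = -5.957

-5.957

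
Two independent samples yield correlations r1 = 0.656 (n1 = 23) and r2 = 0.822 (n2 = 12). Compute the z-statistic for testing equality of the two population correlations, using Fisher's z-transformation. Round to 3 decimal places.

-0.940

Fisher z-transforms: z1 = atanh(0.656) = 0.785759, z2 = atanh(0.822) = 1.162953; difference d = -0.377194
Var(d) = 1/20 + 1/9 = 0.0500000 + 0.1111111 = 0.1611111
z = d/√Var(d) = -0.377194 / √0.1611111 = -0.377194 / 0.401386 = -0.940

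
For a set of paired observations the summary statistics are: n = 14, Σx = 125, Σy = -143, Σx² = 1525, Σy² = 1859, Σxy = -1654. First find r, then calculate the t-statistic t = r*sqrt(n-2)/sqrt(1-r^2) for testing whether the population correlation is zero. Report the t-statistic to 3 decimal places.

-9.102

Numerator: nΣxy − (Σx)(Σy) = 14·(-1654) − (125)(-143) = -5281
Denominator: √[(nΣx²−(Σx)²)(nΣy²−(Σy)²)]
  nΣx²−(Σx)² = 14·1525 − 15625 = 5725;  nΣy²−(Σy)² = 14·1859 − 20449 = 5577
  √(5725·5577) = √31928325 = 5650.5155
r = -5281 / 5650.5155 = -0.9346
t = r·√(n−2)/√(1−r²) = -0.9346·√12 / √(1−0.873477) = -3.237549 / 0.355701 = -9.102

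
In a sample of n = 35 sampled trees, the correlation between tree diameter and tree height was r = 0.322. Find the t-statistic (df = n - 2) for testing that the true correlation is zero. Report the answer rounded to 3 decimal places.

1.954

1 − r² = 1 − 0.103684 = 0.896316;  √(1−r²) = 0.946740
√(n−2) = √33 = 5.744563
t = r·√(n−2)/√(1−r²) = 0.322 · 5.744563 / 0.946740 = 1.954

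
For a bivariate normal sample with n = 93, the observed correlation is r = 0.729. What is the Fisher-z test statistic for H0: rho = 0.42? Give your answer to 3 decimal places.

4.543

Fisher z: atanh(0.729) = 0.926590, atanh(0.42) = 0.447692
z = (z_r − z_0)·√(n−3) = (0.926590 − 0.447692)·√90 = 0.478898 · 9.486833 = 4.543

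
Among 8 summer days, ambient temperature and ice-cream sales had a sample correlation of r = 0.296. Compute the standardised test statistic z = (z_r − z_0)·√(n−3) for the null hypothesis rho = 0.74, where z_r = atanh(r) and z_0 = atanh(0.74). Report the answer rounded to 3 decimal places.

-1.443

z_r = atanh(0.296) = 0.305130,  z_0 = atanh(0.74) = 0.950479
SE = 1/√(n−3) = 1/√5 = 0.447214
z = (z_r − z_0)/SE = (0.305130 − 0.950479) / 0.447214 = -0.645349 / 0.447214 = -1.443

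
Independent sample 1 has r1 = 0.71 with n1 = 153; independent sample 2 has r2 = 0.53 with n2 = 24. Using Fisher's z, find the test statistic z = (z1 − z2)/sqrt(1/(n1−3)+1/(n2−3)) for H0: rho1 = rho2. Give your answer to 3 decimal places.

1.275

z1 = atanh(0.71) = 0.887184,  z2 = atanh(0.53) = 0.590145
SE = √(1/(n1−3) + 1/(n2−3)) = √(1/150 + 1/21) = √(0.0066667 + 0.0476190) = √0.0542857 = 0.232993
z = (z1 − z2)/SE = (0.887184 − 0.590145) / 0.232993 = 0.297039 / 0.232993 = 1.275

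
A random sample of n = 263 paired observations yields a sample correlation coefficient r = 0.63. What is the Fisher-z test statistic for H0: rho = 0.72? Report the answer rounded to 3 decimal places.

-2.680

z_r = atanh(0.63) = 0.741416,  z_0 = atanh(0.72) = 0.907645
SE = 1/√(n−3) = 1/√260 = 0.062017
z = (z_r − z_0)/SE = (0.741416 − 0.907645) / 0.062017 = -0.166229 / 0.062017 = -2.680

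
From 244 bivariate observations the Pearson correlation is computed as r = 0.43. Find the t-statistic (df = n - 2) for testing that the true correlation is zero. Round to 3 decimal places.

7.409

t = r·√(n−2) / √(1−r²) with r = 0.43, n = 244
  = 0.43·√242 / √(1 − 0.1849)
  = 0.43·15.556349 / 0.902829
  = 6.689230 / 0.902829 = 7.409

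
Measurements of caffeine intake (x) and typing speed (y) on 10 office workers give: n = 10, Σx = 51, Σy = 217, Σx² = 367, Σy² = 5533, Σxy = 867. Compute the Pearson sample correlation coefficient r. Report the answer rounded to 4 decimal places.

-0.8076

Numerator: nΣxy − (Σx)(Σy) = 10·867 − (51)(217) = -2397
Denominator: √[(nΣx²−(Σx)²)(nΣy²−(Σy)²)]
  nΣx²−(Σx)² = 10·367 − 2601 = 1069;  nΣy²−(Σy)² = 10·5533 − 47089 = 8241
  √(1069·8241) = √8809629 = 2968.1019
r = -2397 / 2968.1019 = -0.8076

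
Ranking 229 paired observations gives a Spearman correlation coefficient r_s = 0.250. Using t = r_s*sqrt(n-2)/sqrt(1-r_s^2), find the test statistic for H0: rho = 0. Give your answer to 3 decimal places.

3.890

1 − r_s² = 1 − 0.062500 = 0.937500;  √(1−r_s²) = 0.968246
√(n−2) = √227 = 15.066519
t = r_s·√(n−2)/√(1−r_s²) = 0.250 · 15.066519 / 0.968246 = 3.890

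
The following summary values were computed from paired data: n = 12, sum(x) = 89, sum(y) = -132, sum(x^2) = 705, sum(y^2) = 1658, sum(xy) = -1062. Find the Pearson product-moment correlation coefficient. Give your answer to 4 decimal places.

-0.8629

Numerator: nΣxy − (Σx)(Σy) = 12·(-1062) − (89)(-132) = -996
Denominator: √[(nΣx²−(Σx)²)(nΣy²−(Σy)²)]
  nΣx²−(Σx)² = 12·705 − 7921 = 539;  nΣy²−(Σy)² = 12·1658 − 17424 = 2472
  √(539·2472) = √1332408 = 1154.2998
r = -996 / 1154.2998 = -0.8629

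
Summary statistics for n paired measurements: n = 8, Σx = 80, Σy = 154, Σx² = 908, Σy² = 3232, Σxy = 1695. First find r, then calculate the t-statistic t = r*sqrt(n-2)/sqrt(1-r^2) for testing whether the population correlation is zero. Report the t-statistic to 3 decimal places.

S_xy = nΣxy − ΣxΣy = 8·1695 − 80·154 = 13560 − 12320 = 1240
S_xx = nΣx² − (Σx)² = 8·908 − 80² = 7264 − 6400 = 864
S_yy = nΣy² − (Σy)² = 8·3232 − 154² = 25856 − 23716 = 2140
r = S_xy / √(S_xx·S_yy) = 1240 / √(864·2140) = 1240 / √1848960 = 1240 / 1359.7647 = 0.9119
t = r·√(n−2)/√(1−r²) = 0.9119·√6 / √(1−0.831562) = 2.233690 / 0.410412 = 5.443

5.443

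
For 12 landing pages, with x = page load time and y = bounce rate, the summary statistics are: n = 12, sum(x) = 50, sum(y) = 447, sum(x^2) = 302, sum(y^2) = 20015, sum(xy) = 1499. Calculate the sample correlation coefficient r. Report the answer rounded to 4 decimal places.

-0.6475

S_xy = nΣxy − ΣxΣy = 12·1499 − 50·447 = 17988 − 22350 = -4362
S_xx = nΣx² − (Σx)² = 12·302 − 50² = 3624 − 2500 = 1124
S_yy = nΣy² − (Σy)² = 12·20015 − 447² = 240180 − 199809 = 40371
r = S_xy / √(S_xx·S_yy) = -4362 / √(1124·40371) = -4362 / √45377004 = -4362 / 6736.2455 = -0.6475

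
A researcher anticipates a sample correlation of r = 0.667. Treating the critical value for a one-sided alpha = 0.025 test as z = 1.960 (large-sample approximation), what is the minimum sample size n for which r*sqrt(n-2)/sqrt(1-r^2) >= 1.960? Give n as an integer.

r√(n−2)/√(1−r²) ≥ 1.960  ⇔  n−2 ≥ (1.960)²·(1−r²)/r²
(1−r²)/r² = (1−0.444889)/0.444889 = 1.2478
n ≥ 2 + 3.8416·1.2478 = 2 + 4.7935 = 6.7935
⌈6.7935⌉ = 7

7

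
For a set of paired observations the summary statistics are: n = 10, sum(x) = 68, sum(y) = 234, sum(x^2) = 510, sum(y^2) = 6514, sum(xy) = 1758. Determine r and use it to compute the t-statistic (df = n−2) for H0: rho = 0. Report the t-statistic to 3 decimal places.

Numerator: nΣxy − (Σx)(Σy) = 10·1758 − (68)(234) = 1668
Denominator: √[(nΣx²−(Σx)²)(nΣy²−(Σy)²)]
  nΣx²−(Σx)² = 10·510 − 4624 = 476;  nΣy²−(Σy)² = 10·6514 − 54756 = 10384
  √(476·10384) = √4942784 = 2223.2373
r = 1668 / 2223.2373 = 0.7503
t = r·√(n−2)/√(1−r²) = 0.7503·√8 / √(1−0.562950) = 2.122169 / 0.661098 = 3.210

3.210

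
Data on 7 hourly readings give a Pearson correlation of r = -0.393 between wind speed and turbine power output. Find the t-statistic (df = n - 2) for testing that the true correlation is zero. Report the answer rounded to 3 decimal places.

-0.956

t = r·√(n−2) / √(1−r²) with r = -0.393, n = 7
  = -0.393·√5 / √(1 − 0.154449)
  = -0.393·2.236068 / 0.919538
  = -0.878775 / 0.919538 = -0.956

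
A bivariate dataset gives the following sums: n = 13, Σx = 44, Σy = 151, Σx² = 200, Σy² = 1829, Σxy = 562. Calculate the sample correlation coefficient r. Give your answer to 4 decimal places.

0.8223

S_xy = nΣxy − ΣxΣy = 13·562 − 44·151 = 7306 − 6644 = 662
S_xx = nΣx² − (Σx)² = 13·200 − 44² = 2600 − 1936 = 664
S_yy = nΣy² − (Σy)² = 13·1829 − 151² = 23777 − 22801 = 976
r = S_xy / √(S_xx·S_yy) = 662 / √(664·976) = 662 / √648064 = 662 / 805.0242 = 0.8223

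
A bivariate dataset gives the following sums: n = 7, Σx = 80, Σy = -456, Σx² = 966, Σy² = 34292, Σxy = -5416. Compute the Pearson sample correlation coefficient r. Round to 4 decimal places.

-0.4200

S_xy = nΣxy − ΣxΣy = 7·(-5416) − 80·(-456) = -37912 − (-36480) = -1432
S_xx = nΣx² − (Σx)² = 7·966 − 80² = 6762 − 6400 = 362
S_yy = nΣy² − (Σy)² = 7·34292 − (-456)² = 240044 − 207936 = 32108
r = S_xy / √(S_xx·S_yy) = -1432 / √(362·32108) = -1432 / √11623096 = -1432 / 3409.2662 = -0.4200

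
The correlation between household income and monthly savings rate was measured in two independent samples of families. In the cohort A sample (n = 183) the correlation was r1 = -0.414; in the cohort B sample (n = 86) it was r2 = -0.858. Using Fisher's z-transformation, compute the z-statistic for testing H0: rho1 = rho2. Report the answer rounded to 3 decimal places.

z1 = atanh(-0.414) = -0.440429,  z2 = atanh(-0.858) = -1.285714
SE = √(1/(n1−3) + 1/(n2−3)) = √(1/180 + 1/83) = √(0.0055556 + 0.0120482) = √0.0176038 = 0.132679
z = (z1 − z2)/SE = (-0.440429 − (-1.285714)) / 0.132679 = 0.845285 / 0.132679 = 6.371

6.371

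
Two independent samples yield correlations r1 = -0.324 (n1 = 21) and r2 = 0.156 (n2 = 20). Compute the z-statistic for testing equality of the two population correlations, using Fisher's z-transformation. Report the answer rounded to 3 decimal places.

-1.459

z1 = atanh(-0.324) = -0.336110,  z2 = atanh(0.156) = 0.157284
SE = √(1/(n1−3) + 1/(n2−3)) = √(1/18 + 1/17) = √(0.0555556 + 0.0588235) = √0.1143791 = 0.338200
z = (z1 − z2)/SE = (-0.336110 − 0.157284) / 0.338200 = -0.493394 / 0.338200 = -1.459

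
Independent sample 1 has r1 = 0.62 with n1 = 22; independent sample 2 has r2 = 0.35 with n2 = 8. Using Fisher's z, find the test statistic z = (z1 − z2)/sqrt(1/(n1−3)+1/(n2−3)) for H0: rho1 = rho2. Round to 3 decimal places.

0.715

z1 = atanh(0.62) = 0.725005,  z2 = atanh(0.35) = 0.365444
SE = √(1/(n1−3) + 1/(n2−3)) = √(1/19 + 1/5) = √(0.0526316 + 0.2000000) = √0.2526316 = 0.502625
z = (z1 − z2)/SE = (0.725005 − 0.365444) / 0.502625 = 0.359561 / 0.502625 = 0.715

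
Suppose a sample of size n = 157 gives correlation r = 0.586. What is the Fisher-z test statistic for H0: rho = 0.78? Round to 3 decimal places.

-4.639

Fisher z: atanh(0.586) = 0.671552, atanh(0.78) = 1.045371
z = (z_r − z_0)·√(n−3) = (0.671552 − 1.045371)·√154 = -0.373819 · 12.409674 = -4.639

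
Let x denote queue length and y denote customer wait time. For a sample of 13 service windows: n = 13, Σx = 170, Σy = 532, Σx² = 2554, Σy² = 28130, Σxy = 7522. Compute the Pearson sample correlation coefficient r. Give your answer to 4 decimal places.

0.3895

S_xy = nΣxy − ΣxΣy = 13·7522 − 170·532 = 97786 − 90440 = 7346
S_xx = nΣx² − (Σx)² = 13·2554 − 170² = 33202 − 28900 = 4302
S_yy = nΣy² − (Σy)² = 13·28130 − 532² = 365690 − 283024 = 82666
r = S_xy / √(S_xx·S_yy) = 7346 / √(4302·82666) = 7346 / √355629132 = 7346 / 18858.1317 = 0.3895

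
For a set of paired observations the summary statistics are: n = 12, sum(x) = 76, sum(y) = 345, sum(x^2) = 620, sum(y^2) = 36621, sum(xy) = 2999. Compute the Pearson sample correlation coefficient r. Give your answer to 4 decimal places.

0.4230

Numerator: nΣxy − (Σx)(Σy) = 12·2999 − (76)(345) = 9768
Denominator: √[(nΣx²−(Σx)²)(nΣy²−(Σy)²)]
  nΣx²−(Σx)² = 12·620 − 5776 = 1664;  nΣy²−(Σy)² = 12·36621 − 119025 = 320427
  √(1664·320427) = √533190528 = 23090.9187
r = 9768 / 23090.9187 = 0.4230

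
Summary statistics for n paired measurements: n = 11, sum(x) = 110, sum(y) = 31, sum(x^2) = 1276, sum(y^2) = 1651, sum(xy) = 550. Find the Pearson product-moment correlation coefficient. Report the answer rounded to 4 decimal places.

Numerator: nΣxy − (Σx)(Σy) = 11·550 − (110)(31) = 2640
Denominator: √[(nΣx²−(Σx)²)(nΣy²−(Σy)²)]
  nΣx²−(Σx)² = 11·1276 − 12100 = 1936;  nΣy²−(Σy)² = 11·1651 − 961 = 17200
  √(1936·17200) = √33299200 = 5770.5459
r = 2640 / 5770.5459 = 0.4575

0.4575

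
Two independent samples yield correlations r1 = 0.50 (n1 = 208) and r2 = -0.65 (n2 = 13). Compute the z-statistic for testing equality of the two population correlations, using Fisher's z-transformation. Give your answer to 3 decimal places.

Fisher z-transforms: z1 = atanh(0.50) = 0.549306, z2 = atanh(-0.65) = -0.775299; difference d = 1.324605
Var(d) = 1/205 + 1/10 = 0.0048780 + 0.1000000 = 0.1048780
z = d/√Var(d) = 1.324605 / √0.1048780 = 1.324605 / 0.323849 = 4.090

4.090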